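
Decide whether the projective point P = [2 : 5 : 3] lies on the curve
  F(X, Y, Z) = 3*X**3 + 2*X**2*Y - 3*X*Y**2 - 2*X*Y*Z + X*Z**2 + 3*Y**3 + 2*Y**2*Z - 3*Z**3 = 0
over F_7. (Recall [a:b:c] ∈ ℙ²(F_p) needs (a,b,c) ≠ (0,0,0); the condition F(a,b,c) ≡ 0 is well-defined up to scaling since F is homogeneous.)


F(2,5,3) ≡ 1 (mod 7); P is NOT on the curve.

Evaluate F(2, 5, 3) term-by-term (mod 7).
  3*X**3 ↦ 3·8·1·1 = 24
  2*X**2*Y ↦ 2·4·5·1 = 40
  -3*X*Y**2 ↦ -3·2·25·1 = -150
  -2*X*Y*Z ↦ -2·2·5·3 = -60
  X*Z**2 ↦ 1·2·1·9 = 18
  3*Y**3 ↦ 3·1·125·1 = 375
  2*Y**2*Z ↦ 2·1·25·3 = 150
  -3*Z**3 ↦ -3·1·1·27 = -81
Sum: F(2, 5, 3) = (24) + (40) + (-150) + (-60) + (18) + (375) + (150) + (-81) = 316.
Reducing mod 7: 316 ≡ 1 (mod 7).
Since F(a, b, c) ≡ 1 ≠ 0 (mod 7), P does NOT lie on the curve.


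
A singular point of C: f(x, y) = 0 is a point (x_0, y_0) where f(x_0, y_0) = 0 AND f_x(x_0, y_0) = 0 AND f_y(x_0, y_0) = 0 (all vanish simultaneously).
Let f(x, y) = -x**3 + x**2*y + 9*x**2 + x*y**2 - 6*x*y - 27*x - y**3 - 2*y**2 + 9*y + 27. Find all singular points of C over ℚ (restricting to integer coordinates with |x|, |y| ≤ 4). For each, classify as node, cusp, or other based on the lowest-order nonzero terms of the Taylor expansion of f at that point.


Singular points: {(3, 0)}; classification: cusp.

Compute partial derivatives:
  f_x = -3*x**2 + 2*x*y + 18*x + y**2 - 6*y - 27.
  f_y = x**2 + 2*x*y - 6*x - 3*y**2 - 4*y + 9.
Scan x_0 ∈ {−4, ..., 4}. For each x_0, f_y(x_0, y) is a polynomial in y; find its integer roots y ∈ {−4, ..., 4}, then test f_x and f at those candidates.
  x = -4: f_y(-4, y) = -3*y**2 - 12*y + 49; no integer root y with |y| ≤ 4.
  x = -3: f_y(-3, y) = -3*y**2 - 10*y + 36; no integer root y with |y| ≤ 4.
  x = -2: f_y(-2, y) = -3*y**2 - 8*y + 25; no integer root y with |y| ≤ 4.
  x = -1: f_y(-1, y) = -3*y**2 - 6*y + 16; no integer root y with |y| ≤ 4.
  x = 0: f_y(0, y) = -3*y**2 - 4*y + 9; no integer root y with |y| ≤ 4.
  x = 1: f_y(1, y) = -3*y**2 - 2*y + 4; no integer root y with |y| ≤ 4.
  x = 2: f_y(2, y) = 1 - 3*y**2; no integer root y with |y| ≤ 4.
  x = 3: f_y(3, y) = -3*y**2 + 2*y; vanishes at y ∈ {0}. (3, 0): f_x = 0, f = 0 — SINGULAR.
  x = 4: f_y(4, y) = -3*y**2 + 4*y + 1; no integer root y with |y| ≤ 4.
Only singular point on the grid: (3, 0).
Classify: substitute x = 3 + u, y = 0 + v and expand: f = -u**3 + u**2*v + u*v**2 - v**3 + v**2.
No constant or linear terms (consistent with a singular point). Quadratic part: v**2. Cubic part: -u**3 + u**2*v + u*v**2 - v**3.
The quadratic part v**2 is a perfect square, so there is a single (double) tangent line v = 0, i.e. y = 0. Restricting the cubic part to that line (v = 0) leaves -u**3 ≠ 0, so f is not divisible by v and the branch is v² ≈ u**3 to lowest order — this is a cusp.
Classification: cusp.


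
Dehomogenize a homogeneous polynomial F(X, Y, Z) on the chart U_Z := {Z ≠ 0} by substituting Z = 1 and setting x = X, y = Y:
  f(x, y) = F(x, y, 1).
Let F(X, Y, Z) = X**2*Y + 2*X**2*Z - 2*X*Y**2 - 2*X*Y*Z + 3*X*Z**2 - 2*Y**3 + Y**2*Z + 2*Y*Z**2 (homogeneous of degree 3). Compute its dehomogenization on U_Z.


f(x, y) = x**2*y + 2*x**2 - 2*x*y**2 - 2*x*y + 3*x - 2*y**3 + y**2 + 2*y

On U_Z we set Z = 1. Each monomial c·X^i·Y^j·Z^k in F becomes c·x^i·y^j·1^k = c·x^i·y^j.
Substituting Z = 1: F(X, Y, 1) = x**2*y + 2*x**2 - 2*x*y**2 - 2*x*y + 3*x - 2*y**3 + y**2 + 2*y.
Note: deg(f) ≤ deg(F) = 3; strict inequality happens when F is divisible by Z (lost terms).


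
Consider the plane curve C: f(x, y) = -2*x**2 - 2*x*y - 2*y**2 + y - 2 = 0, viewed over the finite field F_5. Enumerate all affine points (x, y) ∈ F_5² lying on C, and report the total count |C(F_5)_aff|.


Affine F_5-points: {(0, 4), (1, 3), (1, 4), (2, 0), (2, 1), (3, 0)}; count = 6.

For each of the 25 pairs (x, y) ∈ F_5², evaluate f(x, y) mod 5. Record the zeros.
  x = 0: [0↦3, 1↦2, 2↦2, 3↦3, 4↦0]  zeros at y ∈ {4}
  x = 1: [0↦1, 1↦3, 2↦1, 3↦0, 4↦0]  zeros at y ∈ {3, 4}
  x = 2: [0↦0, 1↦0, 2↦1, 3↦3, 4↦1]  zeros at y ∈ {0, 1}
  x = 3: [0↦0, 1↦3, 2↦2, 3↦2, 4↦3]  zeros at y ∈ {0}
  x = 4: [0↦1, 1↦2, 2↦4, 3↦2, 4↦1]  zeros at y ∈ ∅
Collecting zeros: affine points = {(0, 4), (1, 3), (1, 4), (2, 0), (2, 1), (3, 0)}.
Total count |C(F_5)_aff| = 6.


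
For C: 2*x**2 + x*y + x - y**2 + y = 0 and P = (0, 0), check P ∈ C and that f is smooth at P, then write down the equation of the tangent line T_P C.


Tangent line at P: x + y = 0.

Step 1: f(0, 0) = 0, so P lies on C.
Step 2: partial derivatives
  f_x(x, y) = 4*x + y + 1, f_y(x, y) = x - 2*y + 1.
  f_x(P) = 1, f_y(P) = 1 (gradient nonzero, so P is smooth).
Step 3: tangent line at P: 1·(x − 0) + 1·(y − 0) = 0.
Expanding: x + y = 0.


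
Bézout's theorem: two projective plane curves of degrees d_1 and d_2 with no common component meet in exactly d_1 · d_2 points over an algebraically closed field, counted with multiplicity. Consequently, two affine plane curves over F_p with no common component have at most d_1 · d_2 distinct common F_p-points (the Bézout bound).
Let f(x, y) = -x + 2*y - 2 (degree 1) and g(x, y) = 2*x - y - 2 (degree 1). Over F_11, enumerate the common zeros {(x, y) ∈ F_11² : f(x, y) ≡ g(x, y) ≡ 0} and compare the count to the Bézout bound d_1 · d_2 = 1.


Common zeros: {(2, 2)}; count = 1; Bézout bound = 1.

deg(f) = 1, deg(g) = 1, so Bézout bound = 1.
Scan x ∈ F_11. For each x, list the y ∈ F_11 with f(x, y) ≡ 0 and those with g(x, y) ≡ 0 (mod 11); the common zeros in that column are the intersection.
  x = 0: f ≡ 0 at y ∈ {1}; g ≡ 0 at y ∈ {9}; common: ∅.
  x = 1: f ≡ 0 at y ∈ {7}; g ≡ 0 at y ∈ {0}; common: ∅.
  x = 2: f ≡ 0 at y ∈ {2}; g ≡ 0 at y ∈ {2}; common: {2}.
  x = 3: f ≡ 0 at y ∈ {8}; g ≡ 0 at y ∈ {4}; common: ∅.
  x = 4: f ≡ 0 at y ∈ {3}; g ≡ 0 at y ∈ {6}; common: ∅.
  x = 5: f ≡ 0 at y ∈ {9}; g ≡ 0 at y ∈ {8}; common: ∅.
  x = 6: f ≡ 0 at y ∈ {4}; g ≡ 0 at y ∈ {10}; common: ∅.
  x = 7: f ≡ 0 at y ∈ {10}; g ≡ 0 at y ∈ {1}; common: ∅.
  x = 8: f ≡ 0 at y ∈ {5}; g ≡ 0 at y ∈ {3}; common: ∅.
  x = 9: f ≡ 0 at y ∈ {0}; g ≡ 0 at y ∈ {5}; common: ∅.
  x = 10: f ≡ 0 at y ∈ {6}; g ≡ 0 at y ∈ {7}; common: ∅.
Collecting: common zeros = {(2, 2)}, so the count is 1.
Comparison with the Bézout bound: 1 ≤ 1 = deg(f)·deg(g), as expected for curves with no common component (the bound is attained).


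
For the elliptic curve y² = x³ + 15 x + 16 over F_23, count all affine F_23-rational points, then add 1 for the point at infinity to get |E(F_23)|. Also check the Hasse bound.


Affine points = {(0, 4), (0, 19), (1, 3), (1, 20), (2, 10), (2, 13), (4, 5), (4, 18), (5, 3), (5, 20), (6, 0), (7, 2), (7, 21), (8, 2), (8, 21), (9, 11), (9, 12), (10, 4), (10, 19), (13, 4), (13, 19), (14, 7), (14, 16), (17, 3), (17, 20), (18, 0), (20, 6), (20, 17), (21, 1), (21, 22), (22, 0)}; affine count = 31; |E(F_23)| = 32.

Discriminant check: Δ ∝ 4a³ + 27b² = 4·15³ + 27·16² = 4·3375 + 27·256 ≡ 11 (mod 23). Nonzero ⇒ E is nonsingular.
For each x ∈ F_23, compute rhs = x³ + 15·x + 16 mod 23, then count y ∈ F_23 with y² ≡ rhs.
  x = 0: rhs = 16, matching y values: 4, 19 (2 points).
  x = 1: rhs = 9, matching y values: 3, 20 (2 points).
  x = 2: rhs = 8, matching y values: 10, 13 (2 points).
  x = 3: rhs = 19, matching y values: none (0 points).
  x = 4: rhs = 2, matching y values: 5, 18 (2 points).
  x = 5: rhs = 9, matching y values: 3, 20 (2 points).
  x = 6: rhs = 0, matching y values: 0 (1 points).
  x = 7: rhs = 4, matching y values: 2, 21 (2 points).
  x = 8: rhs = 4, matching y values: 2, 21 (2 points).
  x = 9: rhs = 6, matching y values: 11, 12 (2 points).
  x = 10: rhs = 16, matching y values: 4, 19 (2 points).
  x = 11: rhs = 17, matching y values: none (0 points).
  x = 12: rhs = 15, matching y values: none (0 points).
  x = 13: rhs = 16, matching y values: 4, 19 (2 points).
  x = 14: rhs = 3, matching y values: 7, 16 (2 points).
  x = 15: rhs = 5, matching y values: none (0 points).
  x = 16: rhs = 5, matching y values: none (0 points).
  x = 17: rhs = 9, matching y values: 3, 20 (2 points).
  x = 18: rhs = 0, matching y values: 0 (1 points).
  x = 19: rhs = 7, matching y values: none (0 points).
  x = 20: rhs = 13, matching y values: 6, 17 (2 points).
  x = 21: rhs = 1, matching y values: 1, 22 (2 points).
  x = 22: rhs = 0, matching y values: 0 (1 points).
Total affine count: 31.
Full point count |E(F_23)| = 31 + 1 = 32.
Hasse bound: |32 − (23+1)| = |8| = 8 ≤ 2√23 ≈ 9.5917 ✓.


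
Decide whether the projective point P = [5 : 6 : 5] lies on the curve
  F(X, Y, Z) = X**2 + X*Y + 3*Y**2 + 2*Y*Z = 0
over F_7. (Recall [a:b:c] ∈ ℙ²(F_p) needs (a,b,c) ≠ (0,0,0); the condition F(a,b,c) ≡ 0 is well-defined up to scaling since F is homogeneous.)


F(5,6,5) ≡ 6 (mod 7); P is NOT on the curve.

Evaluate F(5, 6, 5) term-by-term (mod 7).
  X**2 ↦ 1·25·1·1 = 25
  X*Y ↦ 1·5·6·1 = 30
  3*Y**2 ↦ 3·1·36·1 = 108
  2*Y*Z ↦ 2·1·6·5 = 60
Sum: F(5, 6, 5) = (25) + (30) + (108) + (60) = 223.
Reducing mod 7: 223 ≡ 6 (mod 7).
Since F(a, b, c) ≡ 6 ≠ 0 (mod 7), P does NOT lie on the curve.


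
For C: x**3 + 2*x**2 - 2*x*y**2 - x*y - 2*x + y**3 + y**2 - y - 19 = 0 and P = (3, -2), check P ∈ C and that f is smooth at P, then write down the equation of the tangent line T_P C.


Tangent line at P: 31*x + 28*y - 37 = 0.

Step 1: f(3, -2) = 0, so P lies on C.
Step 2: partial derivatives
  f_x(x, y) = 3*x**2 + 4*x - 2*y**2 - y - 2, f_y(x, y) = -4*x*y - x + 3*y**2 + 2*y - 1.
  f_x(P) = 31, f_y(P) = 28 (gradient nonzero, so P is smooth).
Step 3: tangent line at P: 31·(x − 3) + 28·(y − -2) = 0.
Expanding: 31*x + 28*y - 37 = 0.


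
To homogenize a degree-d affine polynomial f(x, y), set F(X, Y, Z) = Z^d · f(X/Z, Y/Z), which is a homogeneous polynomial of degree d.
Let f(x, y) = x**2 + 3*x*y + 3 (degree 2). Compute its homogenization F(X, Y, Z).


F(X, Y, Z) = X**2 + 3*X*Y + 3*Z**2

deg(f) = 2.
Substitute x = X/Z, y = Y/Z into f, then multiply by Z^2.
  monomial 1·x^2·y^0 ↦ 1·X^2·Y^0·Z^0.
  monomial 3·x^1·y^1 ↦ 3·X^1·Y^1·Z^0.
  monomial 3·x^0·y^0 ↦ 3·X^0·Y^0·Z^2.
Collecting: F(X, Y, Z) = X**2 + 3*X*Y + 3*Z**2.


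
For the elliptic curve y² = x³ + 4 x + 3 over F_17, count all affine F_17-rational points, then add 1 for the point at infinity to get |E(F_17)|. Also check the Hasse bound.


Affine points = {(1, 5), (1, 12), (2, 6), (2, 11), (3, 5), (3, 12), (4, 7), (4, 10), (7, 0), (11, 1), (11, 16), (13, 5), (13, 12), (14, 7), (14, 10), (15, 2), (15, 15), (16, 7), (16, 10)}; affine count = 19; |E(F_17)| = 20.

Discriminant check: Δ ∝ 4a³ + 27b² = 4·4³ + 27·3² = 4·64 + 27·9 ≡ 6 (mod 17). Nonzero ⇒ E is nonsingular.
For each x ∈ F_17, compute rhs = x³ + 4·x + 3 mod 17, then count y ∈ F_17 with y² ≡ rhs.
  x = 0: rhs = 3, matching y values: none (0 points).
  x = 1: rhs = 8, matching y values: 5, 12 (2 points).
  x = 2: rhs = 2, matching y values: 6, 11 (2 points).
  x = 3: rhs = 8, matching y values: 5, 12 (2 points).
  x = 4: rhs = 15, matching y values: 7, 10 (2 points).
  x = 5: rhs = 12, matching y values: none (0 points).
  x = 6: rhs = 5, matching y values: none (0 points).
  x = 7: rhs = 0, matching y values: 0 (1 points).
  x = 8: rhs = 3, matching y values: none (0 points).
  x = 9: rhs = 3, matching y values: none (0 points).
  x = 10: rhs = 6, matching y values: none (0 points).
  x = 11: rhs = 1, matching y values: 1, 16 (2 points).
  x = 12: rhs = 11, matching y values: none (0 points).
  x = 13: rhs = 8, matching y values: 5, 12 (2 points).
  x = 14: rhs = 15, matching y values: 7, 10 (2 points).
  x = 15: rhs = 4, matching y values: 2, 15 (2 points).
  x = 16: rhs = 15, matching y values: 7, 10 (2 points).
Total affine count: 19.
Full point count |E(F_17)| = 19 + 1 = 20.
Hasse bound: |20 − (17+1)| = |2| = 2 ≤ 2√17 ≈ 8.2462 ✓.


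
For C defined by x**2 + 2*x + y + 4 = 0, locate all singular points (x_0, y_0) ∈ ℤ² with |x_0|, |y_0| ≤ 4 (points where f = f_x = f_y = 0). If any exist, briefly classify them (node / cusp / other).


No singular points in the scanned grid; C is smooth there.

Compute partial derivatives:
  f_x = 2*x + 2.
  f_y = 1.
f_y = 1 is a nonzero constant, so f_y never vanishes: no point (x, y) can satisfy f = f_x = f_y = 0. In particular no (x, y) ∈ {−4, ..., 4}² is singular; the curve is smooth.


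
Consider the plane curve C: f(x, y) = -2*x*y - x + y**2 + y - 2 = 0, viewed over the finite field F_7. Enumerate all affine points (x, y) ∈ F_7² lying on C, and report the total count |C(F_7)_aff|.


Affine F_7-points: {(0, 1), (0, 5), (2, 4), (2, 6), (5, 0), (5, 2)}; count = 6.

For each of the 49 pairs (x, y) ∈ F_7², evaluate f(x, y) mod 7. Record the zeros.
  x = 0: [0↦5, 1↦0, 2↦4, 3↦3, 4↦4, 5↦0, 6↦5]  zeros at y ∈ {1, 5}
  x = 1: [0↦4, 1↦4, 2↦6, 3↦3, 4↦2, 5↦3, 6↦6]  zeros at y ∈ ∅
  x = 2: [0↦3, 1↦1, 2↦1, 3↦3, 4↦0, 5↦6, 6↦0]  zeros at y ∈ {4, 6}
  x = 3: [0↦2, 1↦5, 2↦3, 3↦3, 4↦5, 5↦2, 6↦1]  zeros at y ∈ ∅
  x = 4: [0↦1, 1↦2, 2↦5, 3↦3, 4↦3, 5↦5, 6↦2]  zeros at y ∈ ∅
  x = 5: [0↦0, 1↦6, 2↦0, 3↦3, 4↦1, 5↦1, 6↦3]  zeros at y ∈ {0, 2}
  x = 6: [0↦6, 1↦3, 2↦2, 3↦3, 4↦6, 5↦4, 6↦4]  zeros at y ∈ ∅
Collecting zeros: affine points = {(0, 1), (0, 5), (2, 4), (2, 6), (5, 0), (5, 2)}.
Total count |C(F_7)_aff| = 6.


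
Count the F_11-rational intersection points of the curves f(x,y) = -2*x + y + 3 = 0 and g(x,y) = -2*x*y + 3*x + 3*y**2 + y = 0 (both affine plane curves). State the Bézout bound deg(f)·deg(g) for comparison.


Common zeros: {(5, 7)}; count = 1; Bézout bound = 2.

deg(f) = 1, deg(g) = 2, so Bézout bound = 2.
Scan x ∈ F_11. For each x, list the y ∈ F_11 with f(x, y) ≡ 0 and those with g(x, y) ≡ 0 (mod 11); the common zeros in that column are the intersection.
  x = 0: f ≡ 0 at y ∈ {8}; g ≡ 0 at y ∈ {0, 7}; common: ∅.
  x = 1: f ≡ 0 at y ∈ {10}; g ≡ 0 at y ∈ {7, 8}; common: ∅.
  x = 2: f ≡ 0 at y ∈ {1}; g ≡ 0 at y ∈ {5, 7}; common: ∅.
  x = 3: f ≡ 0 at y ∈ {3}; g ≡ 0 at y ∈ {2, 7}; common: ∅.
  x = 4: f ≡ 0 at y ∈ {5}; g ≡ 0 at y ∈ {7, 10}; common: ∅.
  x = 5: f ≡ 0 at y ∈ {7}; g ≡ 0 at y ∈ {7}; common: {7}.
  x = 6: f ≡ 0 at y ∈ {9}; g ≡ 0 at y ∈ {4, 7}; common: ∅.
  x = 7: f ≡ 0 at y ∈ {0}; g ≡ 0 at y ∈ {1, 7}; common: ∅.
  x = 8: f ≡ 0 at y ∈ {2}; g ≡ 0 at y ∈ {7, 9}; common: ∅.
  x = 9: f ≡ 0 at y ∈ {4}; g ≡ 0 at y ∈ {6, 7}; common: ∅.
  x = 10: f ≡ 0 at y ∈ {6}; g ≡ 0 at y ∈ {3, 7}; common: ∅.
Collecting: common zeros = {(5, 7)}, so the count is 1.
Comparison with the Bézout bound: 1 ≤ 2 = deg(f)·deg(g), as expected for curves with no common component (the affine F_11-count falls short of the bound because intersections may lie at infinity, over extension fields, or carry multiplicity).


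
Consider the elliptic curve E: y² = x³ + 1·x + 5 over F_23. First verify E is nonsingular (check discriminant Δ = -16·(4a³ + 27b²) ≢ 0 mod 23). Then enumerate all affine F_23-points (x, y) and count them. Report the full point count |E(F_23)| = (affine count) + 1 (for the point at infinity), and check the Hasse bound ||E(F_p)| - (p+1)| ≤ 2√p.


Affine points = {(3, 9), (3, 14), (4, 2), (4, 21), (10, 7), (10, 16), (11, 6), (11, 17), (14, 7), (14, 16), (16, 0), (17, 6), (17, 17), (18, 6), (18, 17), (19, 11), (19, 12), (21, 8), (21, 15), (22, 7), (22, 16)}; affine count = 21; |E(F_23)| = 22.

Discriminant check: Δ ∝ 4a³ + 27b² = 4·1³ + 27·5² = 4·1 + 27·25 ≡ 12 (mod 23). Nonzero ⇒ E is nonsingular.
For each x ∈ F_23, compute rhs = x³ + 1·x + 5 mod 23, then count y ∈ F_23 with y² ≡ rhs.
  x = 0: rhs = 5, matching y values: none (0 points).
  x = 1: rhs = 7, matching y values: none (0 points).
  x = 2: rhs = 15, matching y values: none (0 points).
  x = 3: rhs = 12, matching y values: 9, 14 (2 points).
  x = 4: rhs = 4, matching y values: 2, 21 (2 points).
  x = 5: rhs = 20, matching y values: none (0 points).
  x = 6: rhs = 20, matching y values: none (0 points).
  x = 7: rhs = 10, matching y values: none (0 points).
  x = 8: rhs = 19, matching y values: none (0 points).
  x = 9: rhs = 7, matching y values: none (0 points).
  x = 10: rhs = 3, matching y values: 7, 16 (2 points).
  x = 11: rhs = 13, matching y values: 6, 17 (2 points).
  x = 12: rhs = 20, matching y values: none (0 points).
  x = 13: rhs = 7, matching y values: none (0 points).
  x = 14: rhs = 3, matching y values: 7, 16 (2 points).
  x = 15: rhs = 14, matching y values: none (0 points).
  x = 16: rhs = 0, matching y values: 0 (1 points).
  x = 17: rhs = 13, matching y values: 6, 17 (2 points).
  x = 18: rhs = 13, matching y values: 6, 17 (2 points).
  x = 19: rhs = 6, matching y values: 11, 12 (2 points).
  x = 20: rhs = 21, matching y values: none (0 points).
  x = 21: rhs = 18, matching y values: 8, 15 (2 points).
  x = 22: rhs = 3, matching y values: 7, 16 (2 points).
Total affine count: 21.
Full point count |E(F_23)| = 21 + 1 = 22.
Hasse bound: |22 − (23+1)| = |-2| = 2 ≤ 2√23 ≈ 9.5917 ✓.


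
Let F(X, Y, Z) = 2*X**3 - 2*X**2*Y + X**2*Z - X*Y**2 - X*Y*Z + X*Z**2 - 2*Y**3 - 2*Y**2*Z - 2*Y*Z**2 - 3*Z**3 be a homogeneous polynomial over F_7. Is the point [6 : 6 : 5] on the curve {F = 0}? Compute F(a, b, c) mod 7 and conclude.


F(6,6,5) ≡ 0 (mod 7); P is on the curve.

Evaluate F(6, 6, 5) term-by-term (mod 7).
  2*X**3 ↦ 2·216·1·1 = 432
  -2*X**2*Y ↦ -2·36·6·1 = -432
  X**2*Z ↦ 1·36·1·5 = 180
  -X*Y**2 ↦ -1·6·36·1 = -216
  -X*Y*Z ↦ -1·6·6·5 = -180
  X*Z**2 ↦ 1·6·1·25 = 150
  -2*Y**3 ↦ -2·1·216·1 = -432
  -2*Y**2*Z ↦ -2·1·36·5 = -360
  -2*Y*Z**2 ↦ -2·1·6·25 = -300
  -3*Z**3 ↦ -3·1·1·125 = -375
Sum: F(6, 6, 5) = (432) + (-432) + (180) + (-216) + (-180) + (150) + (-432) + (-360) + (-300) + (-375) = -1533.
Reducing mod 7: -1533 ≡ 0 (mod 7).
Since F(a, b, c) ≡ 0 (mod 7), P lies on the curve.


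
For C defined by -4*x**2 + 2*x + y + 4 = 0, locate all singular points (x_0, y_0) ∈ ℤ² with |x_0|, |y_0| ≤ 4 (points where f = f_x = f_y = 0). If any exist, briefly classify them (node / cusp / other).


No singular points in the scanned grid; C is smooth there.

Compute partial derivatives:
  f_x = 2 - 8*x.
  f_y = 1.
f_y = 1 is a nonzero constant, so f_y never vanishes: no point (x, y) can satisfy f = f_x = f_y = 0. In particular no (x, y) ∈ {−4, ..., 4}² is singular; the curve is smooth.


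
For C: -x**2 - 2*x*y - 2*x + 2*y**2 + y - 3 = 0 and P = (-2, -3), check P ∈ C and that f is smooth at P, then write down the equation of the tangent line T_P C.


Tangent line at P: 8*x - 7*y - 5 = 0.

Step 1: f(-2, -3) = 0, so P lies on C.
Step 2: partial derivatives
  f_x(x, y) = -2*x - 2*y - 2, f_y(x, y) = -2*x + 4*y + 1.
  f_x(P) = 8, f_y(P) = -7 (gradient nonzero, so P is smooth).
Step 3: tangent line at P: 8·(x − -2) + -7·(y − -3) = 0.
Expanding: 8*x - 7*y - 5 = 0.


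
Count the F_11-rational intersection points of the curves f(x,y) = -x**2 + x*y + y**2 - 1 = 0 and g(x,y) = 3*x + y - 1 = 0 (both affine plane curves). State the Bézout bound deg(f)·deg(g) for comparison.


Common zeros: {(0, 1), (1, 9)}; count = 2; Bézout bound = 2.

deg(f) = 2, deg(g) = 1, so Bézout bound = 2.
Scan x ∈ F_11. For each x, list the y ∈ F_11 with f(x, y) ≡ 0 and those with g(x, y) ≡ 0 (mod 11); the common zeros in that column are the intersection.
  x = 0: f ≡ 0 at y ∈ {1, 10}; g ≡ 0 at y ∈ {1}; common: {1}.
  x = 1: f ≡ 0 at y ∈ {1, 9}; g ≡ 0 at y ∈ {9}; common: {9}.
  x = 2: f ≡ 0 at y ∈ ∅; g ≡ 0 at y ∈ {6}; common: ∅.
  x = 3: f ≡ 0 at y ∈ {2, 6}; g ≡ 0 at y ∈ {3}; common: ∅.
  x = 4: f ≡ 0 at y ∈ ∅; g ≡ 0 at y ∈ {0}; common: ∅.
  x = 5: f ≡ 0 at y ∈ ∅; g ≡ 0 at y ∈ {8}; common: ∅.
  x = 6: f ≡ 0 at y ∈ ∅; g ≡ 0 at y ∈ {5}; common: ∅.
  x = 7: f ≡ 0 at y ∈ ∅; g ≡ 0 at y ∈ {2}; common: ∅.
  x = 8: f ≡ 0 at y ∈ {5, 9}; g ≡ 0 at y ∈ {10}; common: ∅.
  x = 9: f ≡ 0 at y ∈ ∅; g ≡ 0 at y ∈ {7}; common: ∅.
  x = 10: f ≡ 0 at y ∈ {2, 10}; g ≡ 0 at y ∈ {4}; common: ∅.
Collecting: common zeros = {(0, 1), (1, 9)}, so the count is 2.
Comparison with the Bézout bound: 2 ≤ 2 = deg(f)·deg(g), as expected for curves with no common component (the bound is attained).


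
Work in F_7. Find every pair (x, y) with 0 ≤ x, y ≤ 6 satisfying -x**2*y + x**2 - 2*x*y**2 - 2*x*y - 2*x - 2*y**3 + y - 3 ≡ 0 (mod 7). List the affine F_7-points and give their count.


Affine F_7-points: {(2, 2), (3, 0), (3, 4), (4, 1), (4, 4), (4, 5), (5, 2), (5, 5), (6, 0)}; count = 9.

For each of the 49 pairs (x, y) ∈ F_7², evaluate f(x, y) mod 7. Record the zeros.
  x = 0: [0↦4, 1↦3, 2↦4, 3↦2, 4↦6, 5↦4, 6↦5]  zeros at y ∈ ∅
  x = 1: [0↦3, 1↦4, 2↦3, 3↦2, 4↦3, 5↦1, 6↦5]  zeros at y ∈ ∅
  x = 2: [0↦4, 1↦5, 2↦0, 3↦5, 4↦1, 5↦4, 6↦2]  zeros at y ∈ {2}
  x = 3: [0↦0, 1↦6, 2↦2, 3↦4, 4↦0, 5↦6, 6↦3]  zeros at y ∈ {0, 4}
  x = 4: [0↦5, 1↦0, 2↦2, 3↦6, 4↦0, 5↦0, 6↦1]  zeros at y ∈ {1, 4, 5}
  x = 5: [0↦5, 1↦1, 2↦0, 3↦4, 4↦1, 5↦0, 6↦3]  zeros at y ∈ {2, 5}
  x = 6: [0↦0, 1↦2, 2↦3, 3↦5, 4↦3, 5↦6, 6↦2]  zeros at y ∈ {0}
Collecting zeros: affine points = {(2, 2), (3, 0), (3, 4), (4, 1), (4, 4), (4, 5), (5, 2), (5, 5), (6, 0)}.
Total count |C(F_7)_aff| = 9.


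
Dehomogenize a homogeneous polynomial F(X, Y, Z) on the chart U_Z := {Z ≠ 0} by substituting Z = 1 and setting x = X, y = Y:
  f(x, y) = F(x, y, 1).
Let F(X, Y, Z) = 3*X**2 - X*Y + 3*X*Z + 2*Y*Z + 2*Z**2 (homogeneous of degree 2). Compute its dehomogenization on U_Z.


f(x, y) = 3*x**2 - x*y + 3*x + 2*y + 2

On U_Z we set Z = 1. Each monomial c·X^i·Y^j·Z^k in F becomes c·x^i·y^j·1^k = c·x^i·y^j.
Substituting Z = 1: F(X, Y, 1) = 3*x**2 - x*y + 3*x + 2*y + 2.
Note: deg(f) ≤ deg(F) = 2; strict inequality happens when F is divisible by Z (lost terms).


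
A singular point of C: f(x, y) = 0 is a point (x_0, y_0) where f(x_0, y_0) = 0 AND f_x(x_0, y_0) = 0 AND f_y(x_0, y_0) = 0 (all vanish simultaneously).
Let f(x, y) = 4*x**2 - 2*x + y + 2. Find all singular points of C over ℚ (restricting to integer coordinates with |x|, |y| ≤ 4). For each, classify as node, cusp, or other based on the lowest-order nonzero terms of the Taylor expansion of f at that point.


No singular points in the scanned grid; C is smooth there.

Compute partial derivatives:
  f_x = 8*x - 2.
  f_y = 1.
f_y = 1 is a nonzero constant, so f_y never vanishes: no point (x, y) can satisfy f = f_x = f_y = 0. In particular no (x, y) ∈ {−4, ..., 4}² is singular; the curve is smooth.


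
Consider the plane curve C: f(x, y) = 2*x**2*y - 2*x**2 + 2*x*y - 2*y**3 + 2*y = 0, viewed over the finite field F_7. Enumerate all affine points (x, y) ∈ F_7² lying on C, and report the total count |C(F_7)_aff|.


Affine F_7-points: {(0, 0), (0, 1), (0, 6), (3, 4), (3, 6), (5, 4), (6, 2)}; count = 7.

For each of the 49 pairs (x, y) ∈ F_7², evaluate f(x, y) mod 7. Record the zeros.
  x = 0: [0↦0, 1↦0, 2↦2, 3↦1, 4↦6, 5↦5, 6↦0]  zeros at y ∈ {0, 1, 6}
  x = 1: [0↦5, 1↦2, 2↦1, 3↦4, 4↦6, 5↦2, 6↦1]  zeros at y ∈ ∅
  x = 2: [0↦6, 1↦4, 2↦4, 3↦1, 4↦4, 5↦1, 6↦1]  zeros at y ∈ ∅
  x = 3: [0↦3, 1↦6, 2↦4, 3↦6, 4↦0, 5↦2, 6↦0]  zeros at y ∈ {4, 6}
  x = 4: [0↦3, 1↦1, 2↦1, 3↦5, 4↦1, 5↦5, 6↦5]  zeros at y ∈ ∅
  x = 5: [0↦6, 1↦3, 2↦2, 3↦5, 4↦0, 5↦3, 6↦2]  zeros at y ∈ {4}
  x = 6: [0↦5, 1↦5, 2↦0, 3↦6, 4↦4, 5↦3, 6↦5]  zeros at y ∈ {2}
Collecting zeros: affine points = {(0, 0), (0, 1), (0, 6), (3, 4), (3, 6), (5, 4), (6, 2)}.
Total count |C(F_7)_aff| = 7.


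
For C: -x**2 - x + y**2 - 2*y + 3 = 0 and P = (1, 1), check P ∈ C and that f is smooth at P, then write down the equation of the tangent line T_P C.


Tangent line at P: 3 - 3*x = 0.

Step 1: f(1, 1) = 0, so P lies on C.
Step 2: partial derivatives
  f_x(x, y) = -2*x - 1, f_y(x, y) = 2*y - 2.
  f_x(P) = -3, f_y(P) = 0 (gradient nonzero, so P is smooth).
Step 3: tangent line at P: -3·(x − 1) + 0·(y − 1) = 0.
Expanding: 3 - 3*x = 0.


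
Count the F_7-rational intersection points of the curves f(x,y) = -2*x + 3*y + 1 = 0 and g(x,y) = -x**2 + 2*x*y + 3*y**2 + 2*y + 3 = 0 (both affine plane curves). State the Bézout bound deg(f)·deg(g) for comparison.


Common zeros: ∅; count = 0; Bézout bound = 2.

deg(f) = 1, deg(g) = 2, so Bézout bound = 2.
Scan x ∈ F_7. For each x, list the y ∈ F_7 with f(x, y) ≡ 0 and those with g(x, y) ≡ 0 (mod 7); the common zeros in that column are the intersection.
  x = 0: f ≡ 0 at y ∈ {2}; g ≡ 0 at y ∈ ∅; common: ∅.
  x = 1: f ≡ 0 at y ∈ {5}; g ≡ 0 at y ∈ ∅; common: ∅.
  x = 2: f ≡ 0 at y ∈ {1}; g ≡ 0 at y ∈ ∅; common: ∅.
  x = 3: f ≡ 0 at y ∈ {4}; g ≡ 0 at y ∈ ∅; common: ∅.
  x = 4: f ≡ 0 at y ∈ {0}; g ≡ 0 at y ∈ {1, 5}; common: ∅.
  x = 5: f ≡ 0 at y ∈ {3}; g ≡ 0 at y ∈ {1, 2}; common: ∅.
  x = 6: f ≡ 0 at y ∈ {6}; g ≡ 0 at y ∈ {2, 5}; common: ∅.
Collecting: common zeros = ∅, so the count is 0.
Comparison with the Bézout bound: 0 ≤ 2 = deg(f)·deg(g), as expected for curves with no common component (the affine F_7-count falls short of the bound because intersections may lie at infinity, over extension fields, or carry multiplicity).


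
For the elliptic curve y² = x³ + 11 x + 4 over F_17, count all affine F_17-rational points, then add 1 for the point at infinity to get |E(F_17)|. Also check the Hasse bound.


Affine points = {(0, 2), (0, 15), (1, 4), (1, 13), (2, 0), (3, 8), (3, 9), (7, 4), (7, 13), (8, 3), (8, 14), (9, 4), (9, 13), (10, 3), (10, 14), (13, 7), (13, 10), (15, 5), (15, 12), (16, 3), (16, 14)}; affine count = 21; |E(F_17)| = 22.

Discriminant check: Δ ∝ 4a³ + 27b² = 4·11³ + 27·4² = 4·1331 + 27·16 ≡ 10 (mod 17). Nonzero ⇒ E is nonsingular.
For each x ∈ F_17, compute rhs = x³ + 11·x + 4 mod 17, then count y ∈ F_17 with y² ≡ rhs.
  x = 0: rhs = 4, matching y values: 2, 15 (2 points).
  x = 1: rhs = 16, matching y values: 4, 13 (2 points).
  x = 2: rhs = 0, matching y values: 0 (1 points).
  x = 3: rhs = 13, matching y values: 8, 9 (2 points).
  x = 4: rhs = 10, matching y values: none (0 points).
  x = 5: rhs = 14, matching y values: none (0 points).
  x = 6: rhs = 14, matching y values: none (0 points).
  x = 7: rhs = 16, matching y values: 4, 13 (2 points).
  x = 8: rhs = 9, matching y values: 3, 14 (2 points).
  x = 9: rhs = 16, matching y values: 4, 13 (2 points).
  x = 10: rhs = 9, matching y values: 3, 14 (2 points).
  x = 11: rhs = 11, matching y values: none (0 points).
  x = 12: rhs = 11, matching y values: none (0 points).
  x = 13: rhs = 15, matching y values: 7, 10 (2 points).
  x = 14: rhs = 12, matching y values: none (0 points).
  x = 15: rhs = 8, matching y values: 5, 12 (2 points).
  x = 16: rhs = 9, matching y values: 3, 14 (2 points).
Total affine count: 21.
Full point count |E(F_17)| = 21 + 1 = 22.
Hasse bound: |22 − (17+1)| = |4| = 4 ≤ 2√17 ≈ 8.2462 ✓.


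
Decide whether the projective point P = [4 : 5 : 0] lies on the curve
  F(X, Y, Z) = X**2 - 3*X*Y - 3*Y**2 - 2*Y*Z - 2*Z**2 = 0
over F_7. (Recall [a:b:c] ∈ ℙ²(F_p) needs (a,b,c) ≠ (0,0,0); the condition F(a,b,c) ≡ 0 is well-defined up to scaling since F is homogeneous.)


F(4,5,0) ≡ 0 (mod 7); P is on the curve.

Evaluate F(4, 5, 0) term-by-term (mod 7).
  X**2 ↦ 1·16·1·1 = 16
  -3*X*Y ↦ -3·4·5·1 = -60
  -3*Y**2 ↦ -3·1·25·1 = -75
  -2*Y*Z ↦ -2·1·5·0 = 0
  -2*Z**2 ↦ -2·1·1·0 = 0
Sum: F(4, 5, 0) = (16) + (-60) + (-75) + (0) + (0) = -119.
Reducing mod 7: -119 ≡ 0 (mod 7).
Since F(a, b, c) ≡ 0 (mod 7), P lies on the curve.


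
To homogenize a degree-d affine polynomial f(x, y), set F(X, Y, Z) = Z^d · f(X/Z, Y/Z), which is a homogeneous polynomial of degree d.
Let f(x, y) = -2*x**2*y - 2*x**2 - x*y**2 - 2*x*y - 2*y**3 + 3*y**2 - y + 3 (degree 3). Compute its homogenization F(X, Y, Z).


F(X, Y, Z) = -2*X**2*Y - 2*X**2*Z - X*Y**2 - 2*X*Y*Z - 2*Y**3 + 3*Y**2*Z - Y*Z**2 + 3*Z**3

deg(f) = 3.
Substitute x = X/Z, y = Y/Z into f, then multiply by Z^3.
  monomial -2·x^2·y^1 ↦ -2·X^2·Y^1·Z^0.
  monomial -2·x^2·y^0 ↦ -2·X^2·Y^0·Z^1.
  monomial -1·x^1·y^2 ↦ -1·X^1·Y^2·Z^0.
  monomial -2·x^1·y^1 ↦ -2·X^1·Y^1·Z^1.
  monomial -2·x^0·y^3 ↦ -2·X^0·Y^3·Z^0.
  monomial 3·x^0·y^2 ↦ 3·X^0·Y^2·Z^1.
  monomial -1·x^0·y^1 ↦ -1·X^0·Y^1·Z^2.
  monomial 3·x^0·y^0 ↦ 3·X^0·Y^0·Z^3.
Collecting: F(X, Y, Z) = -2*X**2*Y - 2*X**2*Z - X*Y**2 - 2*X*Y*Z - 2*Y**3 + 3*Y**2*Z - Y*Z**2 + 3*Z**3.


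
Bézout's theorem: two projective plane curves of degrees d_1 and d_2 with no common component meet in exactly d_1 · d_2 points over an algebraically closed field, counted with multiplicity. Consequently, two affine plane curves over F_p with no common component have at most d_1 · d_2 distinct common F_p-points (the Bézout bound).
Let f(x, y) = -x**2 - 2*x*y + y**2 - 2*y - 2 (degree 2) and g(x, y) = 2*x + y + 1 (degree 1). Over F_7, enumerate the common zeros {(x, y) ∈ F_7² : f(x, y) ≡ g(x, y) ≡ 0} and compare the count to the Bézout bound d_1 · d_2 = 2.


Common zeros: {(2, 2)}; count = 1; Bézout bound = 2.

deg(f) = 2, deg(g) = 1, so Bézout bound = 2.
Scan x ∈ F_7. For each x, list the y ∈ F_7 with f(x, y) ≡ 0 and those with g(x, y) ≡ 0 (mod 7); the common zeros in that column are the intersection.
  x = 0: f ≡ 0 at y ∈ ∅; g ≡ 0 at y ∈ {6}; common: ∅.
  x = 1: f ≡ 0 at y ∈ {2}; g ≡ 0 at y ∈ {4}; common: ∅.
  x = 2: f ≡ 0 at y ∈ {2, 4}; g ≡ 0 at y ∈ {2}; common: {2}.
  x = 3: f ≡ 0 at y ∈ ∅; g ≡ 0 at y ∈ {0}; common: ∅.
  x = 4: f ≡ 0 at y ∈ {4, 6}; g ≡ 0 at y ∈ {5}; common: ∅.
  x = 5: f ≡ 0 at y ∈ {6}; g ≡ 0 at y ∈ {3}; common: ∅.
  x = 6: f ≡ 0 at y ∈ ∅; g ≡ 0 at y ∈ {1}; common: ∅.
Collecting: common zeros = {(2, 2)}, so the count is 1.
Comparison with the Bézout bound: 1 ≤ 2 = deg(f)·deg(g), as expected for curves with no common component (the affine F_7-count falls short of the bound because intersections may lie at infinity, over extension fields, or carry multiplicity).


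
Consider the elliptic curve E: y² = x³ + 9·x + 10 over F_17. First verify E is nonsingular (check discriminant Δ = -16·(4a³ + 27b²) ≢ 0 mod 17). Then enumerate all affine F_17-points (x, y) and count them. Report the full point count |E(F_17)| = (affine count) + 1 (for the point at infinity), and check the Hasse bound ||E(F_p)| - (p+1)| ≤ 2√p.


Affine points = {(2, 6), (2, 11), (3, 8), (3, 9), (4, 5), (4, 12), (6, 5), (6, 12), (7, 5), (7, 12), (8, 4), (8, 13), (9, 2), (9, 15), (15, 1), (15, 16), (16, 0)}; affine count = 17; |E(F_17)| = 18.

Discriminant check: Δ ∝ 4a³ + 27b² = 4·9³ + 27·10² = 4·729 + 27·100 ≡ 6 (mod 17). Nonzero ⇒ E is nonsingular.
For each x ∈ F_17, compute rhs = x³ + 9·x + 10 mod 17, then count y ∈ F_17 with y² ≡ rhs.
  x = 0: rhs = 10, matching y values: none (0 points).
  x = 1: rhs = 3, matching y values: none (0 points).
  x = 2: rhs = 2, matching y values: 6, 11 (2 points).
  x = 3: rhs = 13, matching y values: 8, 9 (2 points).
  x = 4: rhs = 8, matching y values: 5, 12 (2 points).
  x = 5: rhs = 10, matching y values: none (0 points).
  x = 6: rhs = 8, matching y values: 5, 12 (2 points).
  x = 7: rhs = 8, matching y values: 5, 12 (2 points).
  x = 8: rhs = 16, matching y values: 4, 13 (2 points).
  x = 9: rhs = 4, matching y values: 2, 15 (2 points).
  x = 10: rhs = 12, matching y values: none (0 points).
  x = 11: rhs = 12, matching y values: none (0 points).
  x = 12: rhs = 10, matching y values: none (0 points).
  x = 13: rhs = 12, matching y values: none (0 points).
  x = 14: rhs = 7, matching y values: none (0 points).
  x = 15: rhs = 1, matching y values: 1, 16 (2 points).
  x = 16: rhs = 0, matching y values: 0 (1 points).
Total affine count: 17.
Full point count |E(F_17)| = 17 + 1 = 18.
Hasse bound: |18 − (17+1)| = |0| = 0 ≤ 2√17 ≈ 8.2462 ✓.


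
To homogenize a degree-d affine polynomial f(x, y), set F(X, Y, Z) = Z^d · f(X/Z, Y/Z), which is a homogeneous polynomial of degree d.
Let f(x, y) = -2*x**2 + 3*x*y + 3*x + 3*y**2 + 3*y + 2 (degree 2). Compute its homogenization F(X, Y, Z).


F(X, Y, Z) = -2*X**2 + 3*X*Y + 3*X*Z + 3*Y**2 + 3*Y*Z + 2*Z**2

deg(f) = 2.
Substitute x = X/Z, y = Y/Z into f, then multiply by Z^2.
  monomial -2·x^2·y^0 ↦ -2·X^2·Y^0·Z^0.
  monomial 3·x^1·y^1 ↦ 3·X^1·Y^1·Z^0.
  monomial 3·x^1·y^0 ↦ 3·X^1·Y^0·Z^1.
  monomial 3·x^0·y^2 ↦ 3·X^0·Y^2·Z^0.
  monomial 3·x^0·y^1 ↦ 3·X^0·Y^1·Z^1.
  monomial 2·x^0·y^0 ↦ 2·X^0·Y^0·Z^2.
Collecting: F(X, Y, Z) = -2*X**2 + 3*X*Y + 3*X*Z + 3*Y**2 + 3*Y*Z + 2*Z**2.


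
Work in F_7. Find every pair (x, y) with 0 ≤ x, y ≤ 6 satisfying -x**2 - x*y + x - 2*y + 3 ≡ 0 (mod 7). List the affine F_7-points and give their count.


Affine F_7-points: {(0, 5), (1, 1), (2, 2), (3, 5), (4, 2), (6, 1)}; count = 6.

For each of the 49 pairs (x, y) ∈ F_7², evaluate f(x, y) mod 7. Record the zeros.
  x = 0: [0↦3, 1↦1, 2↦6, 3↦4, 4↦2, 5↦0, 6↦5]  zeros at y ∈ {5}
  x = 1: [0↦3, 1↦0, 2↦4, 3↦1, 4↦5, 5↦2, 6↦6]  zeros at y ∈ {1}
  x = 2: [0↦1, 1↦4, 2↦0, 3↦3, 4↦6, 5↦2, 6↦5]  zeros at y ∈ {2}
  x = 3: [0↦4, 1↦6, 2↦1, 3↦3, 4↦5, 5↦0, 6↦2]  zeros at y ∈ {5}
  x = 4: [0↦5, 1↦6, 2↦0, 3↦1, 4↦2, 5↦3, 6↦4]  zeros at y ∈ {2}
  x = 5: [0↦4, 1↦4, 2↦4, 3↦4, 4↦4, 5↦4, 6↦4]  zeros at y ∈ ∅
  x = 6: [0↦1, 1↦0, 2↦6, 3↦5, 4↦4, 5↦3, 6↦2]  zeros at y ∈ {1}
Collecting zeros: affine points = {(0, 5), (1, 1), (2, 2), (3, 5), (4, 2), (6, 1)}.
Total count |C(F_7)_aff| = 6.


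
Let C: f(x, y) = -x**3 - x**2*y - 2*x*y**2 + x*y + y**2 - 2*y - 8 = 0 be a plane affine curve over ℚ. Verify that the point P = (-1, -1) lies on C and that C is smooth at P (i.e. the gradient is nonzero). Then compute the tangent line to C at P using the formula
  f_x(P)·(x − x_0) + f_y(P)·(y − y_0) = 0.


Tangent line at P: -8*x - 10*y - 18 = 0.

Step 1: f(-1, -1) = 0, so P lies on C.
Step 2: partial derivatives
  f_x(x, y) = -3*x**2 - 2*x*y - 2*y**2 + y, f_y(x, y) = -x**2 - 4*x*y + x + 2*y - 2.
  f_x(P) = -8, f_y(P) = -10 (gradient nonzero, so P is smooth).
Step 3: tangent line at P: -8·(x − -1) + -10·(y − -1) = 0.
Expanding: -8*x - 10*y - 18 = 0.


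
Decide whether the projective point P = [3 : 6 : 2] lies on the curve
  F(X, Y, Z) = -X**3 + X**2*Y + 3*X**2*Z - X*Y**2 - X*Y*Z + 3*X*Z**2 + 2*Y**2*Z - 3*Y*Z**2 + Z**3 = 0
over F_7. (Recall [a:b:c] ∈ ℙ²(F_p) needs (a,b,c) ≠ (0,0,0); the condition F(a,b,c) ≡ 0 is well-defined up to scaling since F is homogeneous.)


F(3,6,2) ≡ 4 (mod 7); P is NOT on the curve.

Evaluate F(3, 6, 2) term-by-term (mod 7).
  -X**3 ↦ -1·27·1·1 = -27
  X**2*Y ↦ 1·9·6·1 = 54
  3*X**2*Z ↦ 3·9·1·2 = 54
  -X*Y**2 ↦ -1·3·36·1 = -108
  -X*Y*Z ↦ -1·3·6·2 = -36
  3*X*Z**2 ↦ 3·3·1·4 = 36
  2*Y**2*Z ↦ 2·1·36·2 = 144
  -3*Y*Z**2 ↦ -3·1·6·4 = -72
  Z**3 ↦ 1·1·1·8 = 8
Sum: F(3, 6, 2) = (-27) + (54) + (54) + (-108) + (-36) + (36) + (144) + (-72) + (8) = 53.
Reducing mod 7: 53 ≡ 4 (mod 7).
Since F(a, b, c) ≡ 4 ≠ 0 (mod 7), P does NOT lie on the curve.


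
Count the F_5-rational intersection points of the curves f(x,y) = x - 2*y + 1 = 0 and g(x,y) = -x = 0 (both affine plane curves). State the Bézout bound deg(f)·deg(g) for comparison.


Common zeros: {(0, 3)}; count = 1; Bézout bound = 1.

deg(f) = 1, deg(g) = 1, so Bézout bound = 1.
Scan x ∈ F_5. For each x, list the y ∈ F_5 with f(x, y) ≡ 0 and those with g(x, y) ≡ 0 (mod 5); the common zeros in that column are the intersection.
  x = 0: f ≡ 0 at y ∈ {3}; g ≡ 0 at y ∈ {0, 1, 2, 3, 4}; common: {3}.
  x = 1: f ≡ 0 at y ∈ {1}; g ≡ 0 at y ∈ ∅; common: ∅.
  x = 2: f ≡ 0 at y ∈ {4}; g ≡ 0 at y ∈ ∅; common: ∅.
  x = 3: f ≡ 0 at y ∈ {2}; g ≡ 0 at y ∈ ∅; common: ∅.
  x = 4: f ≡ 0 at y ∈ {0}; g ≡ 0 at y ∈ ∅; common: ∅.
Collecting: common zeros = {(0, 3)}, so the count is 1.
Comparison with the Bézout bound: 1 ≤ 1 = deg(f)·deg(g), as expected for curves with no common component (the bound is attained).


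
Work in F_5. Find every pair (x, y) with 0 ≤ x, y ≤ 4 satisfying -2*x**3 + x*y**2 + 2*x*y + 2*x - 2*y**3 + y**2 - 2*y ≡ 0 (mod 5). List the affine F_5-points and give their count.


Affine F_5-points: {(0, 0), (0, 4), (1, 0), (1, 1), (3, 2), (4, 0)}; count = 6.

For each of the 25 pairs (x, y) ∈ F_5², evaluate f(x, y) mod 5. Record the zeros.
  x = 0: [0↦0, 1↦2, 2↦4, 3↦4, 4↦0]  zeros at y ∈ {0, 4}
  x = 1: [0↦0, 1↦0, 2↦2, 3↦4, 4↦4]  zeros at y ∈ {0, 1}
  x = 2: [0↦3, 1↦1, 2↦3, 3↦2, 4↦1]  zeros at y ∈ ∅
  x = 3: [0↦2, 1↦3, 2↦0, 3↦1, 4↦4]  zeros at y ∈ {2}
  x = 4: [0↦0, 1↦4, 2↦1, 3↦4, 4↦1]  zeros at y ∈ {0}
Collecting zeros: affine points = {(0, 0), (0, 4), (1, 0), (1, 1), (3, 2), (4, 0)}.
Total count |C(F_5)_aff| = 6.


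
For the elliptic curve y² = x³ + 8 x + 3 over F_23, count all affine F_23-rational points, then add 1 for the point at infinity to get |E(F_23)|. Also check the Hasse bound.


Affine points = {(0, 7), (0, 16), (1, 9), (1, 14), (2, 2), (2, 21), (3, 10), (3, 13), (8, 2), (8, 21), (10, 5), (10, 18), (13, 2), (13, 21), (15, 5), (15, 18), (16, 8), (16, 15), (21, 5), (21, 18)}; affine count = 20; |E(F_23)| = 21.

Discriminant check: Δ ∝ 4a³ + 27b² = 4·8³ + 27·3² = 4·512 + 27·9 ≡ 14 (mod 23). Nonzero ⇒ E is nonsingular.
For each x ∈ F_23, compute rhs = x³ + 8·x + 3 mod 23, then count y ∈ F_23 with y² ≡ rhs.
  x = 0: rhs = 3, matching y values: 7, 16 (2 points).
  x = 1: rhs = 12, matching y values: 9, 14 (2 points).
  x = 2: rhs = 4, matching y values: 2, 21 (2 points).
  x = 3: rhs = 8, matching y values: 10, 13 (2 points).
  x = 4: rhs = 7, matching y values: none (0 points).
  x = 5: rhs = 7, matching y values: none (0 points).
  x = 6: rhs = 14, matching y values: none (0 points).
  x = 7: rhs = 11, matching y values: none (0 points).
  x = 8: rhs = 4, matching y values: 2, 21 (2 points).
  x = 9: rhs = 22, matching y values: none (0 points).
  x = 10: rhs = 2, matching y values: 5, 18 (2 points).
  x = 11: rhs = 19, matching y values: none (0 points).
  x = 12: rhs = 10, matching y values: none (0 points).
  x = 13: rhs = 4, matching y values: 2, 21 (2 points).
  x = 14: rhs = 7, matching y values: none (0 points).
  x = 15: rhs = 2, matching y values: 5, 18 (2 points).
  x = 16: rhs = 18, matching y values: 8, 15 (2 points).
  x = 17: rhs = 15, matching y values: none (0 points).
  x = 18: rhs = 22, matching y values: none (0 points).
  x = 19: rhs = 22, matching y values: none (0 points).
  x = 20: rhs = 21, matching y values: none (0 points).
  x = 21: rhs = 2, matching y values: 5, 18 (2 points).
  x = 22: rhs = 17, matching y values: none (0 points).
Total affine count: 20.
Full point count |E(F_23)| = 20 + 1 = 21.
Hasse bound: |21 − (23+1)| = |-3| = 3 ≤ 2√23 ≈ 9.5917 ✓.


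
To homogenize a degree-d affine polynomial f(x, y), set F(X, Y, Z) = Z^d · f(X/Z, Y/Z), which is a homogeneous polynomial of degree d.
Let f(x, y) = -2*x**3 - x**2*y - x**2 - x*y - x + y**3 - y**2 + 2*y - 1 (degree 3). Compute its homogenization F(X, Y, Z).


F(X, Y, Z) = -2*X**3 - X**2*Y - X**2*Z - X*Y*Z - X*Z**2 + Y**3 - Y**2*Z + 2*Y*Z**2 - Z**3

deg(f) = 3.
Substitute x = X/Z, y = Y/Z into f, then multiply by Z^3.
  monomial -2·x^3·y^0 ↦ -2·X^3·Y^0·Z^0.
  monomial -1·x^2·y^1 ↦ -1·X^2·Y^1·Z^0.
  monomial -1·x^2·y^0 ↦ -1·X^2·Y^0·Z^1.
  monomial -1·x^1·y^1 ↦ -1·X^1·Y^1·Z^1.
  monomial -1·x^1·y^0 ↦ -1·X^1·Y^0·Z^2.
  monomial 1·x^0·y^3 ↦ 1·X^0·Y^3·Z^0.
  monomial -1·x^0·y^2 ↦ -1·X^0·Y^2·Z^1.
  monomial 2·x^0·y^1 ↦ 2·X^0·Y^1·Z^2.
  monomial -1·x^0·y^0 ↦ -1·X^0·Y^0·Z^3.
Collecting: F(X, Y, Z) = -2*X**3 - X**2*Y - X**2*Z - X*Y*Z - X*Z**2 + Y**3 - Y**2*Z + 2*Y*Z**2 - Z**3.
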